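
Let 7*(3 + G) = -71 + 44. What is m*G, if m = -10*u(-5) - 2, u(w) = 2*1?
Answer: 1056/7 ≈ 150.86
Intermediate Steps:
u(w) = 2
m = -22 (m = -10*2 - 2 = -20 - 2 = -22)
G = -48/7 (G = -3 + (-71 + 44)/7 = -3 + (⅐)*(-27) = -3 - 27/7 = -48/7 ≈ -6.8571)
m*G = -22*(-48/7) = 1056/7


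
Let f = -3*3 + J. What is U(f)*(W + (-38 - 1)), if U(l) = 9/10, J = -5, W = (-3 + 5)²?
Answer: -63/2 ≈ -31.500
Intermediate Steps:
W = 4 (W = 2² = 4)
f = -14 (f = -3*3 - 5 = -9 - 5 = -14)
U(l) = 9/10 (U(l) = 9*(⅒) = 9/10)
U(f)*(W + (-38 - 1)) = 9*(4 + (-38 - 1))/10 = 9*(4 - 39)/10 = (9/10)*(-35) = -63/2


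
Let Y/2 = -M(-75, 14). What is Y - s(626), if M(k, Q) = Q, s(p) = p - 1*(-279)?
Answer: -933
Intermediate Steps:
s(p) = 279 + p (s(p) = p + 279 = 279 + p)
Y = -28 (Y = 2*(-1*14) = 2*(-14) = -28)
Y - s(626) = -28 - (279 + 626) = -28 - 1*905 = -28 - 905 = -933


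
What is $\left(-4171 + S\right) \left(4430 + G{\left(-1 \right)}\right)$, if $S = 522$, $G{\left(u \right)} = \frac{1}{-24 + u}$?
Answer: $- \frac{404123101}{25} \approx -1.6165 \cdot 10^{7}$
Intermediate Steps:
$\left(-4171 + S\right) \left(4430 + G{\left(-1 \right)}\right) = \left(-4171 + 522\right) \left(4430 + \frac{1}{-24 - 1}\right) = - 3649 \left(4430 + \frac{1}{-25}\right) = - 3649 \left(4430 - \frac{1}{25}\right) = \left(-3649\right) \frac{110749}{25} = - \frac{404123101}{25}$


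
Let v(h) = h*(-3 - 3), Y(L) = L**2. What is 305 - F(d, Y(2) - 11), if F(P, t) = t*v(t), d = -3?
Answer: 599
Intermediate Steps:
v(h) = -6*h (v(h) = h*(-6) = -6*h)
F(P, t) = -6*t**2 (F(P, t) = t*(-6*t) = -6*t**2)
305 - F(d, Y(2) - 11) = 305 - (-6)*(2**2 - 11)**2 = 305 - (-6)*(4 - 11)**2 = 305 - (-6)*(-7)**2 = 305 - (-6)*49 = 305 - 1*(-294) = 305 + 294 = 599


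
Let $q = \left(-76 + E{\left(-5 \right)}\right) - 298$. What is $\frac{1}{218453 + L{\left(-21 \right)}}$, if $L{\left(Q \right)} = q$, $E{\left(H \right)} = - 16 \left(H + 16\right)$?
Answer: $\frac{1}{217903} \approx 4.5892 \cdot 10^{-6}$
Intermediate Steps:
$E{\left(H \right)} = -256 - 16 H$ ($E{\left(H \right)} = - 16 \left(16 + H\right) = -256 - 16 H$)
$q = -550$ ($q = \left(-76 - 176\right) - 298 = -252 - 298 = -550$)
$L{\left(Q \right)} = -550$
$\frac{1}{218453 + L{\left(-21 \right)}} = \frac{1}{218453 - 550} = \frac{1}{217903}$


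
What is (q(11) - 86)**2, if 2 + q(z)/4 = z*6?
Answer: 28900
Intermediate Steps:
q(z) = -8 + 24*z (q(z) = -8 + 4*(z*6) = -8 + 4*(6*z) = -8 + 24*z)
(q(11) - 86)**2 = ((-8 + 24*11) - 86)**2 = ((-8 + 264) - 86)**2 = (256 - 86)**2 = 170**2 = 28900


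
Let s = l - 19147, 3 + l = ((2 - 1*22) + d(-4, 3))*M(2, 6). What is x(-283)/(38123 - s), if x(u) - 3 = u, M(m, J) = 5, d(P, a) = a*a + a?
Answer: -280/57313 ≈ -0.0048855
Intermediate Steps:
d(P, a) = a + a² (d(P, a) = a² + a = a + a²)
l = -43 (l = -3 + ((2 - 1*22) + 3*(1 + 3))*5 = -3 + ((2 - 22) + 3*4)*5 = -3 + (-20 + 12)*5 = -3 - 8*5 = -3 - 40 = -43)
s = -19190 (s = -43 - 19147 = -19190)
x(u) = 3 + u
x(-283)/(38123 - s) = (3 - 283)/(38123 - 1*(-19190)) = -280/(38123 + 19190) = -280/57313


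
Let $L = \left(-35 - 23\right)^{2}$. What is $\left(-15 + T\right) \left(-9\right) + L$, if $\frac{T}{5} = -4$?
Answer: $3679$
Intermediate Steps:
$T = -20$ ($T = 5 \left(-4\right) = -20$)
$L = 3364$ ($L = \left(-35 - 23\right)^{2} = \left(-58\right)^{2} = 3364$)
$\left(-15 + T\right) \left(-9\right) + L = \left(-15 - 20\right) \left(-9\right) + 3364 = \left(-35\right) \left(-9\right) + 3364 = 315 + 3364 = 3679$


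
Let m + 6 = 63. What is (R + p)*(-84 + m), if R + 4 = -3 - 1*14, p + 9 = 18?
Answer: 324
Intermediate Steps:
p = 9 (p = -9 + 18 = 9)
m = 57 (m = -6 + 63 = 57)
R = -21 (R = -4 + (-3 - 1*14) = -4 + (-3 - 14) = -4 - 17 = -21)
(R + p)*(-84 + m) = (-21 + 9)*(-84 + 57) = -12*(-27) = 324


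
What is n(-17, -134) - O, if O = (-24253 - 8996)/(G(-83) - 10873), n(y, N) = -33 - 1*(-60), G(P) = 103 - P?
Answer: 255300/10687 ≈ 23.889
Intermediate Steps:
n(y, N) = 27 (n(y, N) = -33 + 60 = 27)
O = 33249/10687 (O = (-24253 - 8996)/((103 - 1*(-83)) - 10873) = -33249/((103 + 83) - 10873) = -33249/(186 - 10873) = -33249/(-10687) = -33249*(-1/10687) = 33249/10687 ≈ 3.1112)
n(-17, -134) - O = 27 - 1*33249/10687 = 27 - 33249/10687 = 255300/10687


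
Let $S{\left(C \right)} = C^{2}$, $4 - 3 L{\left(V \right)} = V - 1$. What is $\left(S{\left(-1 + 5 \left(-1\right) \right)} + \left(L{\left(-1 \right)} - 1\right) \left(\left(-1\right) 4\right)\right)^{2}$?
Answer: $1024$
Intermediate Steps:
$L{\left(V \right)} = \frac{5}{3} - \frac{V}{3}$ ($L{\left(V \right)} = \frac{4}{3} - \frac{V - 1}{3} = \frac{4}{3} - \frac{-1 + V}{3} = \frac{4}{3} - \left(- \frac{1}{3} + \frac{V}{3}\right) = \frac{5}{3} - \frac{V}{3}$)
$\left(S{\left(-1 + 5 \left(-1\right) \right)} + \left(L{\left(-1 \right)} - 1\right) \left(\left(-1\right) 4\right)\right)^{2} = \left(\left(-1 + 5 \left(-1\right)\right)^{2} + \left(\left(\frac{5}{3} - - \frac{1}{3}\right) - 1\right) \left(\left(-1\right) 4\right)\right)^{2} = \left(\left(-1 - 5\right)^{2} + \left(\left(\frac{5}{3} + \frac{1}{3}\right) - 1\right) \left(-4\right)\right)^{2} = \left(\left(-6\right)^{2} + \left(2 - 1\right) \left(-4\right)\right)^{2} = \left(36 + 1 \left(-4\right)\right)^{2} = \left(36 - 4\right)^{2} = 32^{2} = 1024$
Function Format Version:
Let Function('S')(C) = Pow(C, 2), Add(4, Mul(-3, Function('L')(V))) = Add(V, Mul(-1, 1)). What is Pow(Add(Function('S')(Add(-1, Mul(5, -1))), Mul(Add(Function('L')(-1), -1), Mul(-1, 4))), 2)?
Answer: 1024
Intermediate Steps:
Function('L')(V) = Add(Rational(5, 3), Mul(Rational(-1, 3), V)) (Function('L')(V) = Add(Rational(4, 3), Mul(Rational(-1, 3), Add(V, Mul(-1, 1)))) = Add(Rational(4, 3), Mul(Rational(-1, 3), Add(V, -1))) = Add(Rational(4, 3), Mul(Rational(-1, 3), Add(-1, V))) = Add(Rational(4, 3), Add(Rational(1, 3), Mul(Rational(-1, 3), V))) = Add(Rational(5, 3), Mul(Rational(-1, 3), V)))
Pow(Add(Function('S')(Add(-1, Mul(5, -1))), Mul(Add(Function('L')(-1), -1), Mul(-1, 4))), 2) = Pow(Add(Pow(Add(-1, Mul(5, -1)), 2), Mul(Add(Add(Rational(5, 3), Mul(Rational(-1, 3), -1)), -1), Mul(-1, 4))), 2) = Pow(Add(Pow(Add(-1, -5), 2), Mul(Add(Add(Rational(5, 3), Rational(1, 3)), -1), -4)), 2) = Pow(Add(Pow(-6, 2), Mul(Add(2, -1), -4)), 2) = Pow(Add(36, Mul(1, -4)), 2) = Pow(Add(36, -4), 2) = Pow(32, 2) = 1024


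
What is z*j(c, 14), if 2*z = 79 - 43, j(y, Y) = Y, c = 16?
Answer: 252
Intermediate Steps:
z = 18 (z = (79 - 43)/2 = (½)*36 = 18)
z*j(c, 14) = 18*14 = 252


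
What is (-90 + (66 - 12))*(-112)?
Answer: 4032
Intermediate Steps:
(-90 + (66 - 12))*(-112) = (-90 + 54)*(-112) = -36*(-112) = 4032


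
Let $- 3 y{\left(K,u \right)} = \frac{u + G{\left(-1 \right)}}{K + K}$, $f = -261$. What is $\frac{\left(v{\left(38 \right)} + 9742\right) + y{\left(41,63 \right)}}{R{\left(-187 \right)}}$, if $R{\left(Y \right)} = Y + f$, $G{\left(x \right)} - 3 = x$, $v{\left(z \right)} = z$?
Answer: $- \frac{2405815}{110208} \approx -21.83$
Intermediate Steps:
$G{\left(x \right)} = 3 + x$
$y{\left(K,u \right)} = - \frac{2 + u}{6 K}$ ($y{\left(K,u \right)} = - \frac{\left(u + \left(3 - 1\right)\right) \frac{1}{K + K}}{3} = - \frac{\left(u + 2\right) \frac{1}{2 K}}{3} = - \frac{\left(2 + u\right) \frac{1}{2 K}}{3} = - \frac{\frac{1}{2} \frac{1}{K} \left(2 + u\right)}{3} = - \frac{2 + u}{6 K}$)
$R{\left(Y \right)} = -261 + Y$ ($R{\left(Y \right)} = Y - 261 = -261 + Y$)
$\frac{\left(v{\left(38 \right)} + 9742\right) + y{\left(41,63 \right)}}{R{\left(-187 \right)}} = \frac{\left(38 + 9742\right) + \frac{-2 - 63}{6 \cdot 41}}{-261 - 187} = \frac{9780 + \frac{1}{6} \cdot \frac{1}{41} \left(-2 - 63\right)}{-448} = \left(9780 + \frac{1}{6} \cdot \frac{1}{41} \left(-65\right)\right) \left(- \frac{1}{448}\right) = \left(9780 - \frac{65}{246}\right) \left(- \frac{1}{448}\right) = \frac{2405815}{246} \left(- \frac{1}{448}\right) = - \frac{2405815}{110208}$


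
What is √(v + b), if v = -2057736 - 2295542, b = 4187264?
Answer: 3*I*√18446 ≈ 407.45*I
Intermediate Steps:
v = -4353278
√(v + b) = √(-4353278 + 4187264) = √(-166014) = 3*I*√18446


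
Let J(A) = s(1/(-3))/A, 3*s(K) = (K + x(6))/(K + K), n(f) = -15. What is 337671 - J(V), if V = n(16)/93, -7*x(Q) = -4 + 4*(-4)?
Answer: 70909267/210 ≈ 3.3766e+5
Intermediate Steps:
x(Q) = 20/7 (x(Q) = -(-4 + 4*(-4))/7 = -(-4 - 16)/7 = -1/7*(-20) = 20/7)
s(K) = (20/7 + K)/(6*K) (s(K) = ((K + 20/7)/(K + K))/3 = ((20/7 + K)/((2*K)))/3 = ((20/7 + K)*(1/(2*K)))/3 = ((20/7 + K)/(2*K))/3 = (20/7 + K)/(6*K))
V = -5/31 (V = -15/93 = -15*1/93 = -5/31 ≈ -0.16129)
J(A) = -53/(42*A) (J(A) = ((20 + 7/(-3))/(42*(1/(-3))))/A = ((20 + 7*(-1/3))/(42*(-1/3)))/A = ((1/42)*(-3)*(20 - 7/3))/A = ((1/42)*(-3)*(53/3))/A = -53/(42*A))
337671 - J(V) = 337671 - (-53)/(42*(-5/31)) = 337671 - (-53)*(-31)/(42*5) = 337671 - 1*1643/210 = 337671 - 1643/210 = 70909267/210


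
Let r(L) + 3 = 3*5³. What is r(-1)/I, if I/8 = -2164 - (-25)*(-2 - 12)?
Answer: -31/1676 ≈ -0.018496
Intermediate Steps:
r(L) = 372 (r(L) = -3 + 3*5³ = -3 + 3*125 = -3 + 375 = 372)
I = -20112 (I = 8*(-2164 - (-25)*(-2 - 12)) = 8*(-2164 - (-25)*(-14)) = 8*(-2164 - 1*350) = 8*(-2164 - 350) = 8*(-2514) = -20112)
r(-1)/I = 372/(-20112) = 372*(-1/20112) = -31/1676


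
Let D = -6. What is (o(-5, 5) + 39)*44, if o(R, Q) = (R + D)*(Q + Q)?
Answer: -3124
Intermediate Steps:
o(R, Q) = 2*Q*(-6 + R) (o(R, Q) = (R - 6)*(Q + Q) = (-6 + R)*(2*Q) = 2*Q*(-6 + R))
(o(-5, 5) + 39)*44 = (2*5*(-6 - 5) + 39)*44 = (2*5*(-11) + 39)*44 = (-110 + 39)*44 = -71*44 = -3124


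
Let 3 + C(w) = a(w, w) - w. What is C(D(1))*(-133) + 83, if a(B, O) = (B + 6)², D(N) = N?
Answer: -5902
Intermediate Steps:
a(B, O) = (6 + B)²
C(w) = -3 + (6 + w)² - w (C(w) = -3 + ((6 + w)² - w) = -3 + (6 + w)² - w)
C(D(1))*(-133) + 83 = (-3 + (6 + 1)² - 1*1)*(-133) + 83 = (-3 + 7² - 1)*(-133) + 83 = (-3 + 49 - 1)*(-133) + 83 = 45*(-133) + 83 = -5985 + 83 = -5902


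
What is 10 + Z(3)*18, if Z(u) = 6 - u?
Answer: 64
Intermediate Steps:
10 + Z(3)*18 = 10 + (6 - 1*3)*18 = 10 + (6 - 3)*18 = 10 + 3*18 = 10 + 54 = 64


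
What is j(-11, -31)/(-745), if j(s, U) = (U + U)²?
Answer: -3844/745 ≈ -5.1597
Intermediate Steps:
j(s, U) = 4*U² (j(s, U) = (2*U)² = 4*U²)
j(-11, -31)/(-745) = (4*(-31)²)/(-745) = (4*961)*(-1/745) = 3844*(-1/745) = -3844/745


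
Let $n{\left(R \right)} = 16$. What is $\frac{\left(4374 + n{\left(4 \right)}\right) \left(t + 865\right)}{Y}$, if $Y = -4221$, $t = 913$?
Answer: $- \frac{1115060}{603} \approx -1849.2$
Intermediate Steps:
$\frac{\left(4374 + n{\left(4 \right)}\right) \left(t + 865\right)}{Y} = \frac{\left(4374 + 16\right) \left(913 + 865\right)}{-4221} = 4390 \cdot 1778 \left(- \frac{1}{4221}\right) = 7805420 \left(- \frac{1}{4221}\right) = - \frac{1115060}{603}$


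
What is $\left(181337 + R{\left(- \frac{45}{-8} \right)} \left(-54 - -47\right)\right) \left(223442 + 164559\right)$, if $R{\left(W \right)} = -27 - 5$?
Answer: $70445849561$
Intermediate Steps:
$R{\left(W \right)} = -32$
$\left(181337 + R{\left(- \frac{45}{-8} \right)} \left(-54 - -47\right)\right) \left(223442 + 164559\right) = \left(181337 - 32 \left(-54 - -47\right)\right) \left(223442 + 164559\right) = \left(181337 - 32 \left(-54 + 47\right)\right) 388001 = \left(181337 - -224\right) 388001 = \left(181337 + 224\right) 388001 = 181561 \cdot 388001 = 70445849561$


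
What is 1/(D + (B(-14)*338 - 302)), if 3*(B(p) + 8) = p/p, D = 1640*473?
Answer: 3/2318480 ≈ 1.2940e-6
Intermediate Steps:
D = 775720
B(p) = -23/3 (B(p) = -8 + (p/p)/3 = -8 + (1/3)*1 = -8 + 1/3 = -23/3)
1/(D + (B(-14)*338 - 302)) = 1/(775720 + (-23/3*338 - 302)) = 1/(775720 + (-7774/3 - 302)) = 1/(775720 - 8680/3) = 1/(2318480/3) = 3/2318480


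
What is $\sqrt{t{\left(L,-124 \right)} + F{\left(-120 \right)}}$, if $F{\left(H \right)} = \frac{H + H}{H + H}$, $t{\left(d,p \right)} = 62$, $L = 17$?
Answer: $3 \sqrt{7} \approx 7.9373$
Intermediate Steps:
$F{\left(H \right)} = 1$ ($F{\left(H \right)} = \frac{2 H}{2 H} = 2 H \frac{1}{2 H} = 1$)
$\sqrt{t{\left(L,-124 \right)} + F{\left(-120 \right)}} = \sqrt{62 + 1} = \sqrt{63} = 3 \sqrt{7}$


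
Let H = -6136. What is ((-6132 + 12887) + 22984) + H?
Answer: 23603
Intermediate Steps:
((-6132 + 12887) + 22984) + H = ((-6132 + 12887) + 22984) - 6136 = (6755 + 22984) - 6136 = 29739 - 6136 = 23603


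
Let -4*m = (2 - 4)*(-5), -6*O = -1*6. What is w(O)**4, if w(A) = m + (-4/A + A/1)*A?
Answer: 14641/16 ≈ 915.06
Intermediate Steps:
O = 1 (O = -(-1)*6/6 = -1/6*(-6) = 1)
m = -5/2 (m = -(2 - 4)*(-5)/4 = -(-1)*(-5)/2 = -1/4*10 = -5/2 ≈ -2.5000)
w(A) = -5/2 + A*(A - 4/A) (w(A) = -5/2 + (-4/A + A/1)*A = -5/2 + (-4/A + A*1)*A = -5/2 + (-4/A + A)*A = -5/2 + (A - 4/A)*A = -5/2 + A*(A - 4/A))
w(O)**4 = (-13/2 + 1**2)**4 = (-13/2 + 1)**4 = (-11/2)**4 = 14641/16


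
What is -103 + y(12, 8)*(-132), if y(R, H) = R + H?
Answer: -2743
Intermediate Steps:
y(R, H) = H + R
-103 + y(12, 8)*(-132) = -103 + (8 + 12)*(-132) = -103 + 20*(-132) = -103 - 2640 = -2743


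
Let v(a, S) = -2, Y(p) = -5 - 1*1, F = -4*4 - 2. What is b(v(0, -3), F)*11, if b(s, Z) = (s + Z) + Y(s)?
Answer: -286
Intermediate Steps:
F = -18 (F = -16 - 2 = -18)
Y(p) = -6 (Y(p) = -5 - 1 = -6)
b(s, Z) = -6 + Z + s (b(s, Z) = (s + Z) - 6 = (Z + s) - 6 = -6 + Z + s)
b(v(0, -3), F)*11 = (-6 - 18 - 2)*11 = -26*11 = -286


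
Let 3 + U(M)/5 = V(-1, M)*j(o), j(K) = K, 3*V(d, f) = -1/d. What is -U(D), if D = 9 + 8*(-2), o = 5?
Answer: 20/3 ≈ 6.6667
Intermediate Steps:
V(d, f) = -1/(3*d) (V(d, f) = (-1/d)/3 = -1/(3*d))
D = -7 (D = 9 - 16 = -7)
U(M) = -20/3 (U(M) = -15 + 5*(-1/3/(-1)*5) = -15 + 5*(-1/3*(-1)*5) = -15 + 5*((1/3)*5) = -15 + 5*(5/3) = -15 + 25/3 = -20/3)
-U(D) = -1*(-20/3) = 20/3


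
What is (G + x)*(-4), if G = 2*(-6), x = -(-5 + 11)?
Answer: 72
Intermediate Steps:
x = -6 (x = -1*6 = -6)
G = -12
(G + x)*(-4) = (-12 - 6)*(-4) = -18*(-4) = 72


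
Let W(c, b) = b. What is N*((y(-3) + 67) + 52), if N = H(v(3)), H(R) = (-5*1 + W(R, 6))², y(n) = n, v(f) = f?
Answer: 116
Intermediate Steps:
H(R) = 1 (H(R) = (-5*1 + 6)² = (-5 + 6)² = 1² = 1)
N = 1
N*((y(-3) + 67) + 52) = 1*((-3 + 67) + 52) = 1*(64 + 52) = 1*116 = 116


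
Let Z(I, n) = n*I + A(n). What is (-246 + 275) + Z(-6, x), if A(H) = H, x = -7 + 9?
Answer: 19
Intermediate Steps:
x = 2
Z(I, n) = n + I*n (Z(I, n) = n*I + n = I*n + n = n + I*n)
(-246 + 275) + Z(-6, x) = (-246 + 275) + 2*(1 - 6) = 29 + 2*(-5) = 29 - 10 = 19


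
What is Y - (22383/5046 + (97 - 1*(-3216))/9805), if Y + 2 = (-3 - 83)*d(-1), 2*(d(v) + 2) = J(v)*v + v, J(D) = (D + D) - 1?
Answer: 1306601269/16492010 ≈ 79.226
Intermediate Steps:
J(D) = -1 + 2*D (J(D) = 2*D - 1 = -1 + 2*D)
d(v) = -2 + v/2 + v*(-1 + 2*v)/2 (d(v) = -2 + ((-1 + 2*v)*v + v)/2 = -2 + (v*(-1 + 2*v) + v)/2 = -2 + (v + v*(-1 + 2*v))/2 = -2 + (v/2 + v*(-1 + 2*v)/2) = -2 + v/2 + v*(-1 + 2*v)/2)
Y = 84 (Y = -2 + (-3 - 83)*(-2 + (-1)²) = -2 - 86*(-2 + 1) = -2 - 86*(-1) = -2 + 86 = 84)
Y - (22383/5046 + (97 - 1*(-3216))/9805) = 84 - (22383/5046 + (97 - 1*(-3216))/9805) = 84 - (22383*(1/5046) + (97 + 3216)*(1/9805)) = 84 - (7461/1682 + 3313*(1/9805)) = 84 - (7461/1682 + 3313/9805) = 84 - 1*78727571/16492010 = 84 - 78727571/16492010 = 1306601269/16492010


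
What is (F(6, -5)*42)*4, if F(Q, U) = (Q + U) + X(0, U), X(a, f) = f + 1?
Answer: -504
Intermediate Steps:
X(a, f) = 1 + f
F(Q, U) = 1 + Q + 2*U (F(Q, U) = (Q + U) + (1 + U) = 1 + Q + 2*U)
(F(6, -5)*42)*4 = ((1 + 6 + 2*(-5))*42)*4 = ((1 + 6 - 10)*42)*4 = -3*42*4 = -126*4 = -504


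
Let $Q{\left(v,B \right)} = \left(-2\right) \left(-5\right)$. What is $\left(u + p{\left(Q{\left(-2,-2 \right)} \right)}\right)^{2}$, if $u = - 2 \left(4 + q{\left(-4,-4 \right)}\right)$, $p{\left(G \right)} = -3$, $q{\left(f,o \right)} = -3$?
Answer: $25$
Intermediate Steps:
$Q{\left(v,B \right)} = 10$
$u = -2$ ($u = - 2 \left(4 - 3\right) = \left(-2\right) 1 = -2$)
$\left(u + p{\left(Q{\left(-2,-2 \right)} \right)}\right)^{2} = \left(-2 - 3\right)^{2} = \left(-5\right)^{2} = 25$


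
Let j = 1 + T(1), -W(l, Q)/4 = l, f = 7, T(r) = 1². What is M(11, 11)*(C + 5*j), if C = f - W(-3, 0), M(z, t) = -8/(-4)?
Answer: 10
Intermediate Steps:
T(r) = 1
M(z, t) = 2 (M(z, t) = -8*(-¼) = 2)
W(l, Q) = -4*l
C = -5 (C = 7 - (-4)*(-3) = 7 - 1*12 = 7 - 12 = -5)
j = 2 (j = 1 + 1 = 2)
M(11, 11)*(C + 5*j) = 2*(-5 + 5*2) = 2*(-5 + 10) = 2*5 = 10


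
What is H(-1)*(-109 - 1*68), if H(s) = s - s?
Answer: 0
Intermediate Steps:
H(s) = 0
H(-1)*(-109 - 1*68) = 0*(-109 - 1*68) = 0*(-109 - 68) = 0*(-177) = 0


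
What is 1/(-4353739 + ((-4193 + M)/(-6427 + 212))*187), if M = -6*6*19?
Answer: -565/2459779626 ≈ -2.2970e-7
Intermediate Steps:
M = -684 (M = -36*19 = -684)
1/(-4353739 + ((-4193 + M)/(-6427 + 212))*187) = 1/(-4353739 + ((-4193 - 684)/(-6427 + 212))*187) = 1/(-4353739 - 4877/(-6215)*187) = 1/(-4353739 - 4877*(-1/6215)*187) = 1/(-4353739 + (4877/6215)*187) = 1/(-4353739 + 82909/565) = 1/(-2459779626/565) = -565/2459779626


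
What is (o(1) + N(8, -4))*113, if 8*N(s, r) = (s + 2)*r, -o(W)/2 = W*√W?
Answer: -791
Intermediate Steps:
o(W) = -2*W^(3/2) (o(W) = -2*W*√W = -2*W^(3/2))
N(s, r) = r*(2 + s)/8 (N(s, r) = ((s + 2)*r)/8 = ((2 + s)*r)/8 = (r*(2 + s))/8 = r*(2 + s)/8)
(o(1) + N(8, -4))*113 = (-2*1^(3/2) + (⅛)*(-4)*(2 + 8))*113 = (-2*1 + (⅛)*(-4)*10)*113 = (-2 - 5)*113 = -7*113 = -791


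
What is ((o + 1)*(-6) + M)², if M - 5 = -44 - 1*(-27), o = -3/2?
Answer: 81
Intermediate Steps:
o = -3/2 (o = -3*½ = -3/2 ≈ -1.5000)
M = -12 (M = 5 + (-44 - 1*(-27)) = 5 + (-44 + 27) = 5 - 17 = -12)
((o + 1)*(-6) + M)² = ((-3/2 + 1)*(-6) - 12)² = (-½*(-6) - 12)² = (3 - 12)² = (-9)² = 81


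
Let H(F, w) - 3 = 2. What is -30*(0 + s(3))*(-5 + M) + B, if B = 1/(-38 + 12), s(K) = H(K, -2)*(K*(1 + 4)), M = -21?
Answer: 1520999/26 ≈ 58500.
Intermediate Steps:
H(F, w) = 5 (H(F, w) = 3 + 2 = 5)
s(K) = 25*K (s(K) = 5*(K*(1 + 4)) = 5*(K*5) = 5*(5*K) = 25*K)
B = -1/26 (B = 1/(-26) = -1/26 ≈ -0.038462)
-30*(0 + s(3))*(-5 + M) + B = -30*(0 + 25*3)*(-5 - 21) - 1/26 = -30*(0 + 75)*(-26) - 1/26 = -2250*(-26) - 1/26 = -30*(-1950) - 1/26 = 58500 - 1/26 = 1520999/26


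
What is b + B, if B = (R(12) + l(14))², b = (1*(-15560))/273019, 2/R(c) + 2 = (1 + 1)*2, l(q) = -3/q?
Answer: 29985539/53511724 ≈ 0.56035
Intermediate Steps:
R(c) = 1 (R(c) = 2/(-2 + (1 + 1)*2) = 2/(-2 + 2*2) = 2/(-2 + 4) = 2/2 = 2*(½) = 1)
b = -15560/273019 (b = -15560*1/273019 = -15560/273019 ≈ -0.056992)
B = 121/196 (B = (1 - 3/14)² = (11/14)² = 121/196 ≈ 0.61735)
b + B = -15560/273019 + 121/196 = 29985539/53511724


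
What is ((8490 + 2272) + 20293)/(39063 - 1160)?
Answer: 31055/37903 ≈ 0.81933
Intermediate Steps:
((8490 + 2272) + 20293)/(39063 - 1160) = (10762 + 20293)/37903 = 31055*(1/37903) = 31055/37903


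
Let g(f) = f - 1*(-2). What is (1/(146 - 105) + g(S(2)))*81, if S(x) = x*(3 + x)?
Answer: 39933/41 ≈ 973.98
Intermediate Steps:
g(f) = 2 + f (g(f) = f + 2 = 2 + f)
(1/(146 - 105) + g(S(2)))*81 = (1/(146 - 105) + (2 + 2*(3 + 2)))*81 = (1/41 + (2 + 2*5))*81 = (1/41 + (2 + 10))*81 = (1/41 + 12)*81 = (493/41)*81 = 39933/41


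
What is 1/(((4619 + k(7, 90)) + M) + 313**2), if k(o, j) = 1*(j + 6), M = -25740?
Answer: 1/76944 ≈ 1.2996e-5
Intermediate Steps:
k(o, j) = 6 + j (k(o, j) = 1*(6 + j) = 6 + j)
1/(((4619 + k(7, 90)) + M) + 313**2) = 1/(((4619 + (6 + 90)) - 25740) + 313**2) = 1/(((4619 + 96) - 25740) + 97969) = 1/((4715 - 25740) + 97969) = 1/(-21025 + 97969) = 1/76944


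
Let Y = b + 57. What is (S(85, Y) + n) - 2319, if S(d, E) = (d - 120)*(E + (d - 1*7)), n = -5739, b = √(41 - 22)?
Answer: -12783 - 35*√19 ≈ -12936.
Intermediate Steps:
b = √19 ≈ 4.3589
Y = 57 + √19 (Y = √19 + 57 = 57 + √19 ≈ 61.359)
S(d, E) = (-120 + d)*(-7 + E + d) (S(d, E) = (-120 + d)*(E + (d - 7)) = (-120 + d)*(E + (-7 + d)) = (-120 + d)*(-7 + E + d))
(S(85, Y) + n) - 2319 = ((840 + 85² - 127*85 - 120*(57 + √19) + (57 + √19)*85) - 5739) - 2319 = ((840 + 7225 - 10795 + (-6840 - 120*√19) + (4845 + 85*√19)) - 5739) - 2319 = ((-4725 - 35*√19) - 5739) - 2319 = (-10464 - 35*√19) - 2319 = -12783 - 35*√19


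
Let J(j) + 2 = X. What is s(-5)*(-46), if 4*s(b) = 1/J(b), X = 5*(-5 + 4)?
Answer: 23/14 ≈ 1.6429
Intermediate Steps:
X = -5 (X = 5*(-1) = -5)
J(j) = -7 (J(j) = -2 - 5 = -7)
s(b) = -1/28 (s(b) = (1/4)/(-7) = (1/4)*(-1/7) = -1/28)
s(-5)*(-46) = -1/28*(-46) = 23/14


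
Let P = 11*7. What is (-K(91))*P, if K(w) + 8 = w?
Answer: -6391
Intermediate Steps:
K(w) = -8 + w
P = 77
(-K(91))*P = -(-8 + 91)*77 = -1*83*77 = -83*77 = -6391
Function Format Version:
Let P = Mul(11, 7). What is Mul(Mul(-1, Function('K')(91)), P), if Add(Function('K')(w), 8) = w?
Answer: -6391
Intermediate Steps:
Function('K')(w) = Add(-8, w)
P = 77
Mul(Mul(-1, Function('K')(91)), P) = Mul(Mul(-1, Add(-8, 91)), 77) = Mul(Mul(-1, 83), 77) = Mul(-83, 77) = -6391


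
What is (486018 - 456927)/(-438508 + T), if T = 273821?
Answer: -29091/164687 ≈ -0.17664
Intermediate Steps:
(486018 - 456927)/(-438508 + T) = (486018 - 456927)/(-438508 + 273821) = 29091/(-164687) = 29091*(-1/164687) = -29091/164687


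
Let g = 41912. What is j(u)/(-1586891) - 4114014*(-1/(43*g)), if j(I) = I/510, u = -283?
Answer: 832382830792217/364639844683140 ≈ 2.2828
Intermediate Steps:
j(I) = I/510 (j(I) = I*(1/510) = I/510)
j(u)/(-1586891) - 4114014*(-1/(43*g)) = ((1/510)*(-283))/(-1586891) - 4114014/((-43*41912)) = -283/510*(-1/1586891) - 4114014/(-1802216) = 283/809314410 - 4114014*(-1/1802216) = 283/809314410 + 2057007/901108 = 832382830792217/364639844683140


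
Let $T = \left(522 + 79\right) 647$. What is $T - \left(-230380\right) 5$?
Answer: $1540747$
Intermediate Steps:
$T = 388847$ ($T = 601 \cdot 647 = 388847$)
$T - \left(-230380\right) 5 = 388847 - \left(-230380\right) 5 = 388847 - -1151900 = 388847 + 1151900 = 1540747$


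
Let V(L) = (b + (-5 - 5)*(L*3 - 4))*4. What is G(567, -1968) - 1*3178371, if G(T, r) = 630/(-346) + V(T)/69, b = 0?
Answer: -37951979602/11937 ≈ -3.1794e+6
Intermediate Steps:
V(L) = 160 - 120*L (V(L) = (0 + (-5 - 5)*(L*3 - 4))*4 = (0 - 10*(3*L - 4))*4 = (0 - 10*(-4 + 3*L))*4 = (0 + (40 - 30*L))*4 = (40 - 30*L)*4 = 160 - 120*L)
G(T, r) = 5945/11937 - 40*T/23 (G(T, r) = 630/(-346) + (160 - 120*T)/69 = 630*(-1/346) + (160 - 120*T)*(1/69) = -315/173 + (160/69 - 40*T/23) = 5945/11937 - 40*T/23)
G(567, -1968) - 1*3178371 = (5945/11937 - 40/23*567) - 1*3178371 = (5945/11937 - 22680/23) - 3178371 = -11764975/11937 - 3178371 = -37951979602/11937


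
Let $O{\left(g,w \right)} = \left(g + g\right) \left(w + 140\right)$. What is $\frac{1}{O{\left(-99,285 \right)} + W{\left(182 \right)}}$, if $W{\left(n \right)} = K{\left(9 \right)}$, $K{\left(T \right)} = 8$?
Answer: $- \frac{1}{84142} \approx -1.1885 \cdot 10^{-5}$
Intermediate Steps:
$O{\left(g,w \right)} = 2 g \left(140 + w\right)$
$W{\left(n \right)} = 8$
$\frac{1}{O{\left(-99,285 \right)} + W{\left(182 \right)}} = \frac{1}{2 \left(-99\right) \left(140 + 285\right) + 8} = \frac{1}{2 \left(-99\right) 425 + 8} = \frac{1}{-84150 + 8} = \frac{1}{-84142} = - \frac{1}{84142}$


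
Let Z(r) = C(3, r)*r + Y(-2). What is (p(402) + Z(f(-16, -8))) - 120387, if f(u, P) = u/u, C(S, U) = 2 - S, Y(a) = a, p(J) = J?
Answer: -119988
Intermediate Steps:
f(u, P) = 1
Z(r) = -2 - r (Z(r) = (2 - 1*3)*r - 2 = (2 - 3)*r - 2 = -r - 2 = -2 - r)
(p(402) + Z(f(-16, -8))) - 120387 = (402 + (-2 - 1*1)) - 120387 = (402 + (-2 - 1)) - 120387 = (402 - 3) - 120387 = 399 - 120387 = -119988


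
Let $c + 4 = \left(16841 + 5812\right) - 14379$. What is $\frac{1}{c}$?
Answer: $\frac{1}{8270} \approx 0.00012092$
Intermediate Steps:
$c = 8270$ ($c = -4 + \left(\left(16841 + 5812\right) - 14379\right) = -4 + \left(22653 - 14379\right) = -4 + 8274 = 8270$)
$\frac{1}{c} = \frac{1}{8270}$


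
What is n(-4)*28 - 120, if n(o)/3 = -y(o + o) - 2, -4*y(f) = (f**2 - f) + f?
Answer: 1056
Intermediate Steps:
y(f) = -f**2/4 (y(f) = -((f**2 - f) + f)/4 = -f**2/4)
n(o) = -6 + 3*o**2 (n(o) = 3*(-(-1)*(o + o)**2/4 - 2) = 3*(-(-1)*(2*o)**2/4 - 2) = 3*(-(-1)*4*o**2/4 - 2) = 3*(-(-1)*o**2 - 2) = 3*(o**2 - 2) = 3*(-2 + o**2) = -6 + 3*o**2)
n(-4)*28 - 120 = (-6 + 3*(-4)**2)*28 - 120 = (-6 + 3*16)*28 - 120 = (-6 + 48)*28 - 120 = 42*28 - 120 = 1176 - 120 = 1056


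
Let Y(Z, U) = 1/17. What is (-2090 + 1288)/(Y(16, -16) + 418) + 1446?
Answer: 10263088/7107 ≈ 1444.1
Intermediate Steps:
Y(Z, U) = 1/17
(-2090 + 1288)/(Y(16, -16) + 418) + 1446 = (-2090 + 1288)/(1/17 + 418) + 1446 = -802/7107/17 + 1446 = -802*17/7107 + 1446 = -13634/7107 + 1446 = 10263088/7107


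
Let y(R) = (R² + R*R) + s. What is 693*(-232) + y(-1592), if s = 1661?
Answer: 4909813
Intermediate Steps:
y(R) = 1661 + 2*R² (y(R) = (R² + R*R) + 1661 = (R² + R²) + 1661 = 2*R² + 1661 = 1661 + 2*R²)
693*(-232) + y(-1592) = 693*(-232) + (1661 + 2*(-1592)²) = -160776 + (1661 + 2*2534464) = -160776 + (1661 + 5068928) = -160776 + 5070589 = 4909813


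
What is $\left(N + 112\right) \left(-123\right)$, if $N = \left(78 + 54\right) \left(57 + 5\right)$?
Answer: $-1020408$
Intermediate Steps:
$N = 8184$ ($N = 132 \cdot 62 = 8184$)
$\left(N + 112\right) \left(-123\right) = \left(8184 + 112\right) \left(-123\right) = 8296 \left(-123\right) = -1020408$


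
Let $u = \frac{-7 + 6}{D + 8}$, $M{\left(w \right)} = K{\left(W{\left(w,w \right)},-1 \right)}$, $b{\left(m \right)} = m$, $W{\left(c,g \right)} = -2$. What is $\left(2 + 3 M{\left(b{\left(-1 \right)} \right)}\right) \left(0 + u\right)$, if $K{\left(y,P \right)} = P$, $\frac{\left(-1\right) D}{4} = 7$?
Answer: $- \frac{1}{20} \approx -0.05$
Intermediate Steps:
$D = -28$ ($D = \left(-4\right) 7 = -28$)
$M{\left(w \right)} = -1$
$u = \frac{1}{20}$ ($u = \frac{-7 + 6}{-28 + 8} = - \frac{1}{-20} = \left(-1\right) \left(- \frac{1}{20}\right) = \frac{1}{20} \approx 0.05$)
$\left(2 + 3 M{\left(b{\left(-1 \right)} \right)}\right) \left(0 + u\right) = \left(2 + 3 \left(-1\right)\right) \left(0 + \frac{1}{20}\right) = \left(2 - 3\right) \frac{1}{20} = \left(-1\right) \frac{1}{20} = - \frac{1}{20}$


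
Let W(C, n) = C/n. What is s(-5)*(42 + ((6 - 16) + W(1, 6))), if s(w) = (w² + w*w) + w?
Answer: 2895/2 ≈ 1447.5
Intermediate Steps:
s(w) = w + 2*w² (s(w) = (w² + w²) + w = 2*w² + w = w + 2*w²)
s(-5)*(42 + ((6 - 16) + W(1, 6))) = (-5*(1 + 2*(-5)))*(42 + ((6 - 16) + 1/6)) = (-5*(1 - 10))*(42 + (-10 + 1*(⅙))) = (-5*(-9))*(42 + (-10 + ⅙)) = 45*(42 - 59/6) = 45*(193/6) = 2895/2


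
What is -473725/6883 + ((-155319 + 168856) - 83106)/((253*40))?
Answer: -5272940427/69655960 ≈ -75.700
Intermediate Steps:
-473725/6883 + ((-155319 + 168856) - 83106)/((253*40)) = -473725*1/6883 + (13537 - 83106)/10120 = -473725/6883 - 69569*1/10120 = -473725/6883 - 69569/10120 = -5272940427/69655960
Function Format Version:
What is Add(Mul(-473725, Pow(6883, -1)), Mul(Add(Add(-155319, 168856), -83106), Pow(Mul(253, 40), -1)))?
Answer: Rational(-5272940427, 69655960) ≈ -75.700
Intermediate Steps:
Add(Mul(-473725, Pow(6883, -1)), Mul(Add(Add(-155319, 168856), -83106), Pow(Mul(253, 40), -1))) = Add(Mul(-473725, Rational(1, 6883)), Mul(Add(13537, -83106), Pow(10120, -1))) = Add(Rational(-473725, 6883), Mul(-69569, Rational(1, 10120))) = Add(Rational(-473725, 6883), Rational(-69569, 10120)) = Rational(-5272940427, 69655960)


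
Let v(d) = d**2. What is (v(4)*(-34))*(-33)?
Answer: 17952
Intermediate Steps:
(v(4)*(-34))*(-33) = (4**2*(-34))*(-33) = (16*(-34))*(-33) = -544*(-33) = 17952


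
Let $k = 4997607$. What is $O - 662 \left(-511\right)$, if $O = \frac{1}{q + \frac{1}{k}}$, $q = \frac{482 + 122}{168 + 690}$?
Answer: $\frac{56729293047881}{167697527} \approx 3.3828 \cdot 10^{5}$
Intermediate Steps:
$q = \frac{302}{429}$ ($q = \frac{1}{858} \cdot 604 = \frac{302}{429} \approx 0.70396$)
$O = \frac{238219267}{167697527}$ ($O = \frac{1}{\frac{302}{429} + \frac{1}{4997607}} = \frac{1}{\frac{167697527}{238219267}} = \frac{238219267}{167697527} \approx 1.4205$)
$O - 662 \left(-511\right) = \frac{238219267}{167697527} - 662 \left(-511\right) = \frac{238219267}{167697527} - -338282 = \frac{238219267}{167697527} + 338282 = \frac{56729293047881}{167697527}$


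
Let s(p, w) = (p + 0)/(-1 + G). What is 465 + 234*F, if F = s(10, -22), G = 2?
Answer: 2805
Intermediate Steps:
s(p, w) = p (s(p, w) = (p + 0)/(-1 + 2) = p/1 = p*1 = p)
F = 10
465 + 234*F = 465 + 234*10 = 465 + 2340 = 2805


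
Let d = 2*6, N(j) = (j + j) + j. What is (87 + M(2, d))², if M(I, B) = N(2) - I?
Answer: 8281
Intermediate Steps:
N(j) = 3*j (N(j) = 2*j + j = 3*j)
d = 12
M(I, B) = 6 - I (M(I, B) = 3*2 - I = 6 - I)
(87 + M(2, d))² = (87 + (6 - 1*2))² = (87 + (6 - 2))² = (87 + 4)² = 91² = 8281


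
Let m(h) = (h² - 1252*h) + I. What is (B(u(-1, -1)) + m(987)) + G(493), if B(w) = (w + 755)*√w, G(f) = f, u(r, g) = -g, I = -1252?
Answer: -261558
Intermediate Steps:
m(h) = -1252 + h² - 1252*h (m(h) = (h² - 1252*h) - 1252 = -1252 + h² - 1252*h)
B(w) = √w*(755 + w) (B(w) = (755 + w)*√w = √w*(755 + w))
(B(u(-1, -1)) + m(987)) + G(493) = (√(-1*(-1))*(755 - 1*(-1)) + (-1252 + 987² - 1252*987)) + 493 = (√1*(755 + 1) + (-1252 + 974169 - 1235724)) + 493 = (1*756 - 262807) + 493 = (756 - 262807) + 493 = -262051 + 493 = -261558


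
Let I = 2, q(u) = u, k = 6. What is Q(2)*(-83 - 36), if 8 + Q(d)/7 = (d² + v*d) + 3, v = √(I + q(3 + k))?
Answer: 833 - 1666*√11 ≈ -4692.5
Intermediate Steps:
v = √11 (v = √(2 + (3 + 6)) = √(2 + 9) = √11 ≈ 3.3166)
Q(d) = -35 + 7*d² + 7*d*√11 (Q(d) = -56 + 7*((d² + √11*d) + 3) = -56 + 7*((d² + d*√11) + 3) = -56 + 7*(3 + d² + d*√11) = -56 + (21 + 7*d² + 7*d*√11) = -35 + 7*d² + 7*d*√11)
Q(2)*(-83 - 36) = (-35 + 7*2² + 7*2*√11)*(-83 - 36) = (-35 + 7*4 + 14*√11)*(-119) = (-35 + 28 + 14*√11)*(-119) = (-7 + 14*√11)*(-119) = 833 - 1666*√11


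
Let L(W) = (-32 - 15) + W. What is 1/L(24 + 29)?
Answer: ⅙ ≈ 0.16667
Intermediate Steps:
L(W) = -47 + W
1/L(24 + 29) = 1/(-47 + (24 + 29)) = 1/(-47 + 53) = 1/6 = ⅙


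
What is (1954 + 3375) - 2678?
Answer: 2651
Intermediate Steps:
(1954 + 3375) - 2678 = 5329 - 2678 = 2651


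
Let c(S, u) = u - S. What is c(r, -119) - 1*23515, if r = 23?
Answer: -23657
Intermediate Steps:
c(r, -119) - 1*23515 = (-119 - 1*23) - 1*23515 = (-119 - 23) - 23515 = -142 - 23515 = -23657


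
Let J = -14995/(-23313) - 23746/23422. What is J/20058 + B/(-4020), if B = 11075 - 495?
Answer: -482822213137655/183452898839049 ≈ -2.6319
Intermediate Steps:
B = 10580
J = -101188804/273018543 (J = -14995*(-1/23313) - 23746*1/23422 = 14995/23313 - 11873/11711 = -101188804/273018543 ≈ -0.37063)
J/20058 + B/(-4020) = -101188804/273018543/20058 + 10580/(-4020) = -101188804/273018543*1/20058 + 10580*(-1/4020) = -50594402/2738102967747 - 529/201 = -482822213137655/183452898839049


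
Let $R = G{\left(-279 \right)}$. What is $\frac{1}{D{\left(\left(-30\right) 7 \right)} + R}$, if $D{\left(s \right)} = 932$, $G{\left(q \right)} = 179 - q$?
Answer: $\frac{1}{1390} \approx 0.00071942$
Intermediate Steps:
$R = 458$ ($R = 179 - -279 = 179 + 279 = 458$)
$\frac{1}{D{\left(\left(-30\right) 7 \right)} + R} = \frac{1}{932 + 458} = \frac{1}{1390}$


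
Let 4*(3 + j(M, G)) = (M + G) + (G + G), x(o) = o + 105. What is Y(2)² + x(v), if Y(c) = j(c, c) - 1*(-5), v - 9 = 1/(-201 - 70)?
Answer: 35229/271 ≈ 130.00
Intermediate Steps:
v = 2438/271 (v = 9 + 1/(-201 - 70) = 9 + 1/(-271) = 9 - 1/271 = 2438/271 ≈ 8.9963)
x(o) = 105 + o
j(M, G) = -3 + M/4 + 3*G/4 (j(M, G) = -3 + ((M + G) + (G + G))/4 = -3 + ((G + M) + 2*G)/4 = -3 + (M + 3*G)/4 = -3 + (M/4 + 3*G/4) = -3 + M/4 + 3*G/4)
Y(c) = 2 + c (Y(c) = (-3 + c/4 + 3*c/4) - 1*(-5) = (-3 + c) + 5 = 2 + c)
Y(2)² + x(v) = (2 + 2)² + (105 + 2438/271) = 4² + 30893/271 = 16 + 30893/271 = 35229/271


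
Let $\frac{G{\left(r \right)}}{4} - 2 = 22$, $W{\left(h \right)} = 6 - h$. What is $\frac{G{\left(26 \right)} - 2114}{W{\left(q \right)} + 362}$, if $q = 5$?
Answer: $- \frac{2018}{363} \approx -5.5592$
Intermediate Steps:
$G{\left(r \right)} = 96$ ($G{\left(r \right)} = 8 + 4 \cdot 22 = 8 + 88 = 96$)
$\frac{G{\left(26 \right)} - 2114}{W{\left(q \right)} + 362} = \frac{96 - 2114}{\left(6 - 5\right) + 362} = - \frac{2018}{\left(6 - 5\right) + 362} = - \frac{2018}{1 + 362} = - \frac{2018}{363}$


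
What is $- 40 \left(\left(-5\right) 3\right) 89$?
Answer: $53400$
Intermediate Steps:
$- 40 \left(\left(-5\right) 3\right) 89 = \left(-40\right) \left(-15\right) 89 = 600 \cdot 89 = 53400$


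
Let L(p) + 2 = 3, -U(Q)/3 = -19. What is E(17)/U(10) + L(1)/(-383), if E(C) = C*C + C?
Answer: 39047/7277 ≈ 5.3658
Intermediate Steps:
U(Q) = 57 (U(Q) = -3*(-19) = 57)
E(C) = C + C² (E(C) = C² + C = C + C²)
L(p) = 1 (L(p) = -2 + 3 = 1)
E(17)/U(10) + L(1)/(-383) = (17*(1 + 17))/57 + 1/(-383) = (17*18)*(1/57) + 1*(-1/383) = 306*(1/57) - 1/383 = 102/19 - 1/383 = 39047/7277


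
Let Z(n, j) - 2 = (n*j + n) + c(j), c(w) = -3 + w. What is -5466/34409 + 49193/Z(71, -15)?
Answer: -1698202597/34753090 ≈ -48.865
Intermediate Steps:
Z(n, j) = -1 + j + n + j*n (Z(n, j) = 2 + ((n*j + n) + (-3 + j)) = 2 + ((j*n + n) + (-3 + j)) = 2 + ((n + j*n) + (-3 + j)) = 2 + (-3 + j + n + j*n) = -1 + j + n + j*n)
-5466/34409 + 49193/Z(71, -15) = -5466/34409 + 49193/(-1 - 15 + 71 - 15*71) = -5466*1/34409 + 49193/(-1 - 15 + 71 - 1065) = -5466/34409 + 49193/(-1010) = -5466/34409 + 49193*(-1/1010) = -5466/34409 - 49193/1010 = -1698202597/34753090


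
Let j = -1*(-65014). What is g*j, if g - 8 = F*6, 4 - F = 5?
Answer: 130028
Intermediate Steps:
F = -1 (F = 4 - 1*5 = 4 - 5 = -1)
j = 65014
g = 2 (g = 8 - 1*6 = 8 - 6 = 2)
g*j = 2*65014 = 130028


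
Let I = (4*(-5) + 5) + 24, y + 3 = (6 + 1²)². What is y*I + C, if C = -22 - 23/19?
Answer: 7425/19 ≈ 390.79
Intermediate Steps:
C = -441/19 (C = -22 - 23*1/19 = -22 - 23/19 = -441/19 ≈ -23.211)
y = 46 (y = -3 + (6 + 1²)² = -3 + (6 + 1)² = -3 + 7² = -3 + 49 = 46)
I = 9 (I = (-20 + 5) + 24 = -15 + 24 = 9)
y*I + C = 46*9 - 441/19 = 414 - 441/19 = 7425/19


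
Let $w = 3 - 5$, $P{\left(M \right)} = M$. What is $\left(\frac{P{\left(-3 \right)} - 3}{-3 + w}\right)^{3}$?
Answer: $\frac{216}{125} \approx 1.728$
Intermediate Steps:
$w = -2$ ($w = 3 - 5 = -2$)
$\left(\frac{P{\left(-3 \right)} - 3}{-3 + w}\right)^{3} = \left(\frac{-3 - 3}{-3 - 2}\right)^{3} = \left(- \frac{6}{-5}\right)^{3} = \left(\left(-6\right) \left(- \frac{1}{5}\right)\right)^{3} = \left(\frac{6}{5}\right)^{3} = \frac{216}{125}$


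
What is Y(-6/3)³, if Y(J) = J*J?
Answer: 64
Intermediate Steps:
Y(J) = J²
Y(-6/3)³ = ((-6/3)²)³ = ((-6*⅓)²)³ = ((-2)²)³ = 4³ = 64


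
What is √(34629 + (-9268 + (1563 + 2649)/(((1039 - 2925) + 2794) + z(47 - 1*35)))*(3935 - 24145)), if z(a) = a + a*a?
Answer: 2*√828114536039/133 ≈ 13684.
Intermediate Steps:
z(a) = a + a²
√(34629 + (-9268 + (1563 + 2649)/(((1039 - 2925) + 2794) + z(47 - 1*35)))*(3935 - 24145)) = √(34629 + (-9268 + (1563 + 2649)/(((1039 - 2925) + 2794) + (47 - 1*35)*(1 + (47 - 1*35))))*(3935 - 24145)) = √(34629 + (-9268 + 4212/((-1886 + 2794) + (47 - 35)*(1 + (47 - 35))))*(-20210)) = √(34629 + (-9268 + 4212/(908 + 12*(1 + 12)))*(-20210)) = √(34629 + (-9268 + 4212/(908 + 12*13))*(-20210)) = √(34629 + (-9268 + 4212/(908 + 156))*(-20210)) = √(34629 + (-9268 + 4212/1064)*(-20210)) = √(34629 + (-9268 + 4212*(1/1064))*(-20210)) = √(34629 + (-9268 + 1053/266)*(-20210)) = √(34629 - 2464235/266*(-20210)) = √(34629 + 24901094675/133) = √(24905700332/133) = 2*√828114536039/133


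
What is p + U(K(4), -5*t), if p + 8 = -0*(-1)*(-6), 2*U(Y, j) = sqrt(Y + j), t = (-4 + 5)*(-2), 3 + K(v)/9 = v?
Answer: -8 + sqrt(19)/2 ≈ -5.8205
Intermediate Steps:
K(v) = -27 + 9*v
t = -2 (t = 1*(-2) = -2)
U(Y, j) = sqrt(Y + j)/2
p = -8 (p = -8 - 0*(-1)*(-6) = -8 - 6*0*(-6) = -8 + 0*(-6) = -8 + 0 = -8)
p + U(K(4), -5*t) = -8 + sqrt((-27 + 9*4) - 5*(-2))/2 = -8 + sqrt((-27 + 36) + 10)/2 = -8 + sqrt(9 + 10)/2 = -8 + sqrt(19)/2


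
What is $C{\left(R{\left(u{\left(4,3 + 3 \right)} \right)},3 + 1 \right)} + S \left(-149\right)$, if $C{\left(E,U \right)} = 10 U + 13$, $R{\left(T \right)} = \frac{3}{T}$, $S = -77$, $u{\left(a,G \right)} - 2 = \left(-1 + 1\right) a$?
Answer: $11526$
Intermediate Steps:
$u{\left(a,G \right)} = 2$ ($u{\left(a,G \right)} = 2 + \left(-1 + 1\right) a = 2 + 0 a = 2 + 0 = 2$)
$C{\left(E,U \right)} = 13 + 10 U$
$C{\left(R{\left(u{\left(4,3 + 3 \right)} \right)},3 + 1 \right)} + S \left(-149\right) = \left(13 + 10 \left(3 + 1\right)\right) - -11473 = \left(13 + 10 \cdot 4\right) + 11473 = \left(13 + 40\right) + 11473 = 53 + 11473 = 11526$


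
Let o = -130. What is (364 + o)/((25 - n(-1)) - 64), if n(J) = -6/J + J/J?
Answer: -117/23 ≈ -5.0870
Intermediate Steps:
n(J) = 1 - 6/J (n(J) = -6/J + 1 = 1 - 6/J)
(364 + o)/((25 - n(-1)) - 64) = (364 - 130)/((25 - (-6 - 1)/(-1)) - 64) = 234/((25 - (-1)*(-7)) - 64) = 234/((25 - 1*7) - 64) = 234/((25 - 7) - 64) = 234/(18 - 64) = 234/(-46) = -1/46*234 = -117/23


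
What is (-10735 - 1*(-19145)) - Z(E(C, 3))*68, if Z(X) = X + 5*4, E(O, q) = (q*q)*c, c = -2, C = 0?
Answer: 8274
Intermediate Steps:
E(O, q) = -2*q² (E(O, q) = (q*q)*(-2) = q²*(-2) = -2*q²)
Z(X) = 20 + X (Z(X) = X + 20 = 20 + X)
(-10735 - 1*(-19145)) - Z(E(C, 3))*68 = (-10735 - 1*(-19145)) - (20 - 2*3²)*68 = (-10735 + 19145) - (20 - 2*9)*68 = 8410 - (20 - 18)*68 = 8410 - 2*68 = 8410 - 1*136 = 8410 - 136 = 8274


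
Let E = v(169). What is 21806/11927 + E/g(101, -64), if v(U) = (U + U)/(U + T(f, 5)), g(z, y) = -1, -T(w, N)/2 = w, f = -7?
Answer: -40828/2182641 ≈ -0.018706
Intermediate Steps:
T(w, N) = -2*w
v(U) = 2*U/(14 + U) (v(U) = (U + U)/(U - 2*(-7)) = (2*U)/(U + 14) = (2*U)/(14 + U) = 2*U/(14 + U))
E = 338/183 (E = 2*169/(14 + 169) = 2*169/183 = 2*169*(1/183) = 338/183 ≈ 1.8470)
21806/11927 + E/g(101, -64) = 21806/11927 + (338/183)/(-1) = 21806*(1/11927) + (338/183)*(-1) = 21806/11927 - 338/183 = -40828/2182641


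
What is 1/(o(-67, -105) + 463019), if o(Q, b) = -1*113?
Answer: 1/462906 ≈ 2.1603e-6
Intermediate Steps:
o(Q, b) = -113
1/(o(-67, -105) + 463019) = 1/(-113 + 463019) = 1/462906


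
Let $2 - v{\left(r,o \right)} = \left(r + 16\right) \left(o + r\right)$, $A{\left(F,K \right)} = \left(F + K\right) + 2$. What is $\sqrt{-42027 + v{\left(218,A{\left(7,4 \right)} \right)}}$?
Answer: $i \sqrt{96079} \approx 309.97 i$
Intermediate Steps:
$A{\left(F,K \right)} = 2 + F + K$
$v{\left(r,o \right)} = 2 - \left(16 + r\right) \left(o + r\right)$ ($v{\left(r,o \right)} = 2 - \left(r + 16\right) \left(o + r\right) = 2 - \left(16 + r\right) \left(o + r\right)$)
$\sqrt{-42027 + v{\left(218,A{\left(7,4 \right)} \right)}} = \sqrt{-42027 - \left(51010 + 16 \left(2 + 7 + 4\right) + \left(2 + 7 + 4\right) 218\right)} = \sqrt{-42027 - \left(51218 + 2834\right)} = \sqrt{-42027 - 54052} = \sqrt{-96079} = i \sqrt{96079}$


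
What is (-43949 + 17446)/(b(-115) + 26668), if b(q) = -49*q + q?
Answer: -26503/32188 ≈ -0.82338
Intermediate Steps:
b(q) = -48*q
(-43949 + 17446)/(b(-115) + 26668) = (-43949 + 17446)/(-48*(-115) + 26668) = -26503/(5520 + 26668) = -26503/32188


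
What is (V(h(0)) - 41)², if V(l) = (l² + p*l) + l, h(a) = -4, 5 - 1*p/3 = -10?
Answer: 43681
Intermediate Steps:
p = 45 (p = 15 - 3*(-10) = 15 + 30 = 45)
V(l) = l² + 46*l (V(l) = (l² + 45*l) + l = l² + 46*l)
(V(h(0)) - 41)² = (-4*(46 - 4) - 41)² = (-4*42 - 41)² = (-168 - 41)² = (-209)² = 43681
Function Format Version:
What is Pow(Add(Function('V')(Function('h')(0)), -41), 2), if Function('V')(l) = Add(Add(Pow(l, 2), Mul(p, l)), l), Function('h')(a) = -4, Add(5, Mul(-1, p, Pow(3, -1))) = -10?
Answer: 43681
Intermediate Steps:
p = 45 (p = Add(15, Mul(-3, -10)) = Add(15, 30) = 45)
Function('V')(l) = Add(Pow(l, 2), Mul(46, l)) (Function('V')(l) = Add(Add(Pow(l, 2), Mul(45, l)), l) = Add(Pow(l, 2), Mul(46, l)))
Pow(Add(Function('V')(Function('h')(0)), -41), 2) = Pow(Add(Mul(-4, Add(46, -4)), -41), 2) = Pow(Add(Mul(-4, 42), -41), 2) = Pow(Add(-168, -41), 2) = Pow(-209, 2) = 43681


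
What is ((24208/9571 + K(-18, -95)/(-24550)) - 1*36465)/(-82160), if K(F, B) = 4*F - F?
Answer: 31498217353/70974172750 ≈ 0.44380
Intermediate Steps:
K(F, B) = 3*F
((24208/9571 + K(-18, -95)/(-24550)) - 1*36465)/(-82160) = ((24208/9571 + (3*(-18))/(-24550)) - 1*36465)/(-82160) = ((24208*(1/9571) - 54*(-1/24550)) - 36465)*(-1/82160) = ((1424/563 + 27/12275) - 36465)*(-1/82160) = (17494801/6910825 - 36465)*(-1/82160) = -251985738824/6910825*(-1/82160) = 31498217353/70974172750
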